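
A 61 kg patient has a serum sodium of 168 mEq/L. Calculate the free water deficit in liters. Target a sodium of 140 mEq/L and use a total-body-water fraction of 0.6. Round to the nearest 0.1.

7.3 L

TBW = 0.6 · 61 = 36.6 L
Free water deficit = TBW · (Na/140 − 1)
= 36.6 · (168/140 − 1)
= 36.6 · 0.2
= 7.32 L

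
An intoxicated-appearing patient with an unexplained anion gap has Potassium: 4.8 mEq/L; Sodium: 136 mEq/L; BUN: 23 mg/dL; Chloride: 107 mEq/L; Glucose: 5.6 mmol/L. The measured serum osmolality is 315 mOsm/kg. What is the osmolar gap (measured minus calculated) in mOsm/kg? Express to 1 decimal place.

29.2 mOsm/kg

Calculated osmolality = 2·Na + glucose + BUN/2.8
= 2·136 + 5.6 + 23/2.8
= 272 + 5.60 + 8.21
= 285.81 mOsm/kg ≈ 285.8 mOsm/kg
Osmolar gap = measured − calculated = 315 − 285.8 = 29.2 mOsm/kg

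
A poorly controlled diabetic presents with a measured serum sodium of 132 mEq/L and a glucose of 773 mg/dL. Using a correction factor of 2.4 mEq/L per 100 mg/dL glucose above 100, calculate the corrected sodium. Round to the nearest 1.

Corrected Na = measured Na + 2.4 · (glucose − 100)/100
= 132 + 2.4 · (773 − 100)/100
= 132 + 16.2
= 148.2 mEq/L

148 mEq/L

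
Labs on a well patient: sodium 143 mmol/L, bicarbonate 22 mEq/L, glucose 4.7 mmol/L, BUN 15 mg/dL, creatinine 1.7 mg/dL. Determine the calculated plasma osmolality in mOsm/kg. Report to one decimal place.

296.1 mOsm/kg

Calculated osmolality = 2·Na + glucose + BUN/2.8
= 2·143 + 4.7 + 15/2.8
= 286 + 4.70 + 5.36
= 296.06 mOsm/kg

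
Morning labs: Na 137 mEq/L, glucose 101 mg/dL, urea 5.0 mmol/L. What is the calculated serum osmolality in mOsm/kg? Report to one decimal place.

284.6 mOsm/kg

Calculated osmolality = 2·Na + glucose/18 + urea
= 2·137 + 101/18 + 5
= 274 + 5.61 + 5
= 284.61 mOsm/kg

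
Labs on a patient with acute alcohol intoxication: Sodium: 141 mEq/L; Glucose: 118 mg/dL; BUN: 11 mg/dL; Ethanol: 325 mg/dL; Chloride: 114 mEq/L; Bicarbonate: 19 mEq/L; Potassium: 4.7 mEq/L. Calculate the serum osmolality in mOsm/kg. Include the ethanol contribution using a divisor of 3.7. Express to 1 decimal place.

Calculated osmolality = 2·Na + glucose/18 + BUN/2.8 + ethanol/3.7
= 2·141 + 118/18 + 11/2.8 + 325/3.7
= 282 + 6.56 + 3.93 + 87.84
= 380.33 mOsm/kg

380.3 mOsm/kg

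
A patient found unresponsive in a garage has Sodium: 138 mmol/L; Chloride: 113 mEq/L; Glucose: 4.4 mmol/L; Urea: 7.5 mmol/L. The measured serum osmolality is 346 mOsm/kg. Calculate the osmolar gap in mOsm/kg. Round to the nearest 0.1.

Calculated osmolality = 2·Na + glucose + urea
= 2·138 + 4.4 + 7.5
= 276 + 4.40 + 7.50
= 287.9 mOsm/kg ≈ 287.9 mOsm/kg
Osmolar gap = measured − calculated = 346 − 287.9 = 58.1 mOsm/kg

58.1 mOsm/kg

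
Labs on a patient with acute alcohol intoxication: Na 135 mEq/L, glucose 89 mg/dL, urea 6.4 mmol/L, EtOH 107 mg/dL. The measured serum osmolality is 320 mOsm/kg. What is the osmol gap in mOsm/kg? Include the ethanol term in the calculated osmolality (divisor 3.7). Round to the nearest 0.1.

9.7 mOsm/kg

Calculated osmolality = 2·Na + glucose/18 + urea + ethanol/3.7
= 2·135 + 89/18 + 6.4 + 107/3.7
= 270 + 4.94 + 6.40 + 28.92
= 310.26 mOsm/kg ≈ 310.3 mOsm/kg
Osmolar gap = measured − calculated = 320 − 310.3 = 9.7 mOsm/kg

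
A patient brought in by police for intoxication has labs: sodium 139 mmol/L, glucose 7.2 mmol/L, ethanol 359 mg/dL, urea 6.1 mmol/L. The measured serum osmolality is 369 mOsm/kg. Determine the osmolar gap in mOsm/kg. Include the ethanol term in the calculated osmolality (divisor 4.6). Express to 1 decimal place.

Calculated osmolality = 2·Na + glucose + urea + ethanol/4.6
= 2·139 + 7.2 + 6.1 + 359/4.6
= 278 + 7.20 + 6.10 + 78.04
= 369.34 mOsm/kg ≈ 369.3 mOsm/kg
Osmolar gap = measured − calculated = 369 − 369.3 = -0.3 mOsm/kg

-0.3 mOsm/kg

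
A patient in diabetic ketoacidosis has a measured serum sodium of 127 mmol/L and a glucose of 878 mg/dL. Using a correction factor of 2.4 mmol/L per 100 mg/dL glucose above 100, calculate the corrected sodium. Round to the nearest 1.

146 mmol/L

Corrected Na = measured Na + 2.4 · (glucose − 100)/100
= 127 + 2.4 · (878 − 100)/100
= 127 + 18.7
= 145.7 mmol/L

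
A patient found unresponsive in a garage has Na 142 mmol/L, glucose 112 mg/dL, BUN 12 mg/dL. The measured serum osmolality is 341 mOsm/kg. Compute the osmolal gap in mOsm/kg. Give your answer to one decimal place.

Calculated osmolality = 2·Na + glucose/18 + BUN/2.8
= 2·142 + 112/18 + 12/2.8
= 284 + 6.22 + 4.29
= 294.51 mOsm/kg ≈ 294.5 mOsm/kg
Osmolar gap = measured − calculated = 341 − 294.5 = 46.5 mOsm/kg

46.5 mOsm/kg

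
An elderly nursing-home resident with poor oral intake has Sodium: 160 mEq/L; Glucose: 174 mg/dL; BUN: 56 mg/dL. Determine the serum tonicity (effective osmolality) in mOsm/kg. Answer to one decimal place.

Effective osmolality excludes urea (freely permeant across cell membranes):
2·Na + glucose/18
= 2·160 + 174/18
= 320 + 9.67
= 329.67 mOsm/kg

329.7 mOsm/kg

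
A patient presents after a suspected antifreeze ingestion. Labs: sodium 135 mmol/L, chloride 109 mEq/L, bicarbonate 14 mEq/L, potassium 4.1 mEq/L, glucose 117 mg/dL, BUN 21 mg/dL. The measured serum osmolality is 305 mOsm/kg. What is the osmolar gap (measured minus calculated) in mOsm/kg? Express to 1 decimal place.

21.0 mOsm/kg

Calculated osmolality = 2·Na + glucose/18 + BUN/2.8
= 2·135 + 117/18 + 21/2.8
= 270 + 6.50 + 7.50
= 284 mOsm/kg ≈ 284.0 mOsm/kg
Osmolar gap = measured − calculated = 305 − 284.0 = 21.0 mOsm/kg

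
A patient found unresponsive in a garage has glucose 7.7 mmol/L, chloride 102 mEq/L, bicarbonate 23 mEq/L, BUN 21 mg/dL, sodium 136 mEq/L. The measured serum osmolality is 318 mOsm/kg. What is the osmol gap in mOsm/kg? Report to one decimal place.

Calculated osmolality = 2·Na + glucose + BUN/2.8
= 2·136 + 7.7 + 21/2.8
= 272 + 7.70 + 7.50
= 287.2 mOsm/kg ≈ 287.2 mOsm/kg
Osmolar gap = measured − calculated = 318 − 287.2 = 30.8 mOsm/kg

30.8 mOsm/kg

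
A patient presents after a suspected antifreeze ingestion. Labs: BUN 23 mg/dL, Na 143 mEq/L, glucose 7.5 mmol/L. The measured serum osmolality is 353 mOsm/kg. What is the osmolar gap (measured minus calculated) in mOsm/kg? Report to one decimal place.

Calculated osmolality = 2·Na + glucose + BUN/2.8
= 2·143 + 7.5 + 23/2.8
= 286 + 7.50 + 8.21
= 301.71 mOsm/kg ≈ 301.7 mOsm/kg
Osmolar gap = measured − calculated = 353 − 301.7 = 51.3 mOsm/kg

51.3 mOsm/kg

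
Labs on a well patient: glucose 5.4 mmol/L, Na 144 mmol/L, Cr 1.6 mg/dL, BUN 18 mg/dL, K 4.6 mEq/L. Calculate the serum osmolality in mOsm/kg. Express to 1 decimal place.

299.8 mOsm/kg

Calculated osmolality = 2·Na + glucose + BUN/2.8
= 2·144 + 5.4 + 18/2.8
= 288 + 5.40 + 6.43
= 299.83 mOsm/kg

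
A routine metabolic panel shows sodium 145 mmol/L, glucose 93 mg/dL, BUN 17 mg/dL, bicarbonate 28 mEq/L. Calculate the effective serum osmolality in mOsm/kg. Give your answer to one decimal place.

Effective osmolality excludes urea (freely permeant across cell membranes):
2·Na + glucose/18
= 2·145 + 93/18
= 290 + 5.17
= 295.17 mOsm/kg

295.2 mOsm/kg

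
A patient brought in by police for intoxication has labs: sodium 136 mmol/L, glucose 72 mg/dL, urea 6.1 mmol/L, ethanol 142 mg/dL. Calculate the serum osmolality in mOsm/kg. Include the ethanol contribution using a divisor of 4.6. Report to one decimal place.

313.0 mOsm/kg

Calculated osmolality = 2·Na + glucose/18 + urea + ethanol/4.6
= 2·136 + 72/18 + 6.1 + 142/4.6
= 272 + 4 + 6.10 + 30.87
= 312.97 mOsm/kg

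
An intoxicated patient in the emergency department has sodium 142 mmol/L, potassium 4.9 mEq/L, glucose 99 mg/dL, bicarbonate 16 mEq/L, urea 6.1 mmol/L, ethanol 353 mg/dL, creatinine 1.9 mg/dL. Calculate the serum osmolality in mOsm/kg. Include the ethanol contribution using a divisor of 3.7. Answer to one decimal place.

391.0 mOsm/kg

Calculated osmolality = 2·Na + glucose/18 + urea + ethanol/3.7
= 2·142 + 99/18 + 6.1 + 353/3.7
= 284 + 5.50 + 6.10 + 95.41
= 391.01 mOsm/kg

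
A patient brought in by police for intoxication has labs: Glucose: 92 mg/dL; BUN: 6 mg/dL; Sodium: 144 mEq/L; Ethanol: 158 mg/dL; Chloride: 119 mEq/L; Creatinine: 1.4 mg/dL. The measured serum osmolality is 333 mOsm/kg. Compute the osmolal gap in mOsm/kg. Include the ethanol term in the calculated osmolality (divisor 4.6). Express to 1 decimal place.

3.4 mOsm/kg

Calculated osmolality = 2·Na + glucose/18 + BUN/2.8 + ethanol/4.6
= 2·144 + 92/18 + 6/2.8 + 158/4.6
= 288 + 5.11 + 2.14 + 34.35
= 329.6 mOsm/kg ≈ 329.6 mOsm/kg
Osmolar gap = measured − calculated = 333 − 329.6 = 3.4 mOsm/kg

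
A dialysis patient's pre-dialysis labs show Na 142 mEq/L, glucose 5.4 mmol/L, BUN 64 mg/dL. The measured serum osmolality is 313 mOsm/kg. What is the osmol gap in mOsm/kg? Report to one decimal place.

Calculated osmolality = 2·Na + glucose + BUN/2.8
= 2·142 + 5.4 + 64/2.8
= 284 + 5.40 + 22.86
= 312.26 mOsm/kg ≈ 312.3 mOsm/kg
Osmolar gap = measured − calculated = 313 − 312.3 = 0.7 mOsm/kg

0.7 mOsm/kg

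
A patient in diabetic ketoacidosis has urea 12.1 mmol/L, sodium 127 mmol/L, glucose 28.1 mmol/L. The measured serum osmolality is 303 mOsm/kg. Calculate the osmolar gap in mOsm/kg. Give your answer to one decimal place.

8.8 mOsm/kg

Calculated osmolality = 2·Na + glucose + urea
= 2·127 + 28.1 + 12.1
= 254 + 28.10 + 12.10
= 294.2 mOsm/kg ≈ 294.2 mOsm/kg
Osmolar gap = measured − calculated = 303 − 294.2 = 8.8 mOsm/kg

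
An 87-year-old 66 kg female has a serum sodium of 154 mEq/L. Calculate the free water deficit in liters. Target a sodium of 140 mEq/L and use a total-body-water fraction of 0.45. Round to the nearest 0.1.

3.0 L

TBW = 0.45 · 66 = 29.7 L
Free water deficit = TBW · (Na/140 − 1)
= 29.7 · (154/140 − 1)
= 29.7 · 0.1
= 2.97 L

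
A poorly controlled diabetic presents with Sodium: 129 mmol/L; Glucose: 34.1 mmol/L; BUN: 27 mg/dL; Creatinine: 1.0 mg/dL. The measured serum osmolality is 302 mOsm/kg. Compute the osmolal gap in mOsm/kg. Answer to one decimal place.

0.3 mOsm/kg

Calculated osmolality = 2·Na + glucose + BUN/2.8
= 2·129 + 34.1 + 27/2.8
= 258 + 34.10 + 9.64
= 301.74 mOsm/kg ≈ 301.7 mOsm/kg
Osmolar gap = measured − calculated = 302 − 301.7 = 0.3 mOsm/kg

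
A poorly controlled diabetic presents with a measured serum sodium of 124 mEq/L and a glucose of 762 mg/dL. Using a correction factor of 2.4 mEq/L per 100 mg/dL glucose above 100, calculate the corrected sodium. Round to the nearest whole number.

140 mEq/L

Corrected Na = measured Na + 2.4 · (glucose − 100)/100
= 124 + 2.4 · (762 − 100)/100
= 124 + 15.9
= 139.9 mEq/L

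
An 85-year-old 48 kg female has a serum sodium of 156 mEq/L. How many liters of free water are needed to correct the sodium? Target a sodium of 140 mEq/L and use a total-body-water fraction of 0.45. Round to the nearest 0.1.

2.5 L

TBW = 0.45 · 48 = 21.6 L
Free water deficit = TBW · (Na/140 − 1)
= 21.6 · (156/140 − 1)
= 21.6 · 0.1143
= 2.47 L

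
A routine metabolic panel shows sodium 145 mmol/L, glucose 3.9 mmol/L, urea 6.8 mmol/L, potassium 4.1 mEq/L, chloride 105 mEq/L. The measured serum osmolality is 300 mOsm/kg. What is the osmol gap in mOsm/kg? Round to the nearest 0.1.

-0.7 mOsm/kg

Calculated osmolality = 2·Na + glucose + urea
= 2·145 + 3.9 + 6.8
= 290 + 3.90 + 6.80
= 300.7 mOsm/kg ≈ 300.7 mOsm/kg
Osmolar gap = measured − calculated = 300 − 300.7 = -0.7 mOsm/kg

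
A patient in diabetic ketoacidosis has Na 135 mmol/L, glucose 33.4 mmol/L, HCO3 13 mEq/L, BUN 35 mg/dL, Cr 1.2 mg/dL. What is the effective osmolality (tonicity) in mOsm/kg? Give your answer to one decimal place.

Effective osmolality excludes urea (freely permeant across cell membranes):
2·Na + glucose
= 2·135 + 33.4
= 270 + 33.4
= 303.4 mOsm/kg

303.4 mOsm/kg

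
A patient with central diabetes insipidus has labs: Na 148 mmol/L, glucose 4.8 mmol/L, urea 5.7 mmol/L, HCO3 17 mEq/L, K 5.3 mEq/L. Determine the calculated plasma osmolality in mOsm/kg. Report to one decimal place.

306.5 mOsm/kg

Calculated osmolality = 2·Na + glucose + urea
= 2·148 + 4.8 + 5.7
= 296 + 4.80 + 5.70
= 306.5 mOsm/kg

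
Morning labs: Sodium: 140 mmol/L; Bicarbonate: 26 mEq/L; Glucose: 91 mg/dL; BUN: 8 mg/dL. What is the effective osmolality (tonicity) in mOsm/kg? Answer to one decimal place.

285.1 mOsm/kg

Effective osmolality excludes urea (freely permeant across cell membranes):
2·Na + glucose/18
= 2·140 + 91/18
= 280 + 5.06
= 285.06 mOsm/kg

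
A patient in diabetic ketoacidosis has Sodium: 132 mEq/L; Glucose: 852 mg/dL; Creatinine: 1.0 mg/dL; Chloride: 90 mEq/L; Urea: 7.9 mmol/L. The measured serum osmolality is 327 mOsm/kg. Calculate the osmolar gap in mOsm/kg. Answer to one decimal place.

7.8 mOsm/kg

Calculated osmolality = 2·Na + glucose/18 + urea
= 2·132 + 852/18 + 7.9
= 264 + 47.33 + 7.90
= 319.23 mOsm/kg ≈ 319.2 mOsm/kg
Osmolar gap = measured − calculated = 327 − 319.2 = 7.8 mOsm/kg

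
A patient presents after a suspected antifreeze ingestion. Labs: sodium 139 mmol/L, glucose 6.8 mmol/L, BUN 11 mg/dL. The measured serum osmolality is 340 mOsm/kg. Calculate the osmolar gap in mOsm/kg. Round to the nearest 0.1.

Calculated osmolality = 2·Na + glucose + BUN/2.8
= 2·139 + 6.8 + 11/2.8
= 278 + 6.80 + 3.93
= 288.73 mOsm/kg ≈ 288.7 mOsm/kg
Osmolar gap = measured − calculated = 340 − 288.7 = 51.3 mOsm/kg

51.3 mOsm/kg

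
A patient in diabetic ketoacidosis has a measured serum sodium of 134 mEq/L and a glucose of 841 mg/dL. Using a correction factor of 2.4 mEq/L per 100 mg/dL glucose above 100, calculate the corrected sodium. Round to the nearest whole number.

Corrected Na = measured Na + 2.4 · (glucose − 100)/100
= 134 + 2.4 · (841 − 100)/100
= 134 + 17.8
= 151.8 mEq/L

152 mEq/L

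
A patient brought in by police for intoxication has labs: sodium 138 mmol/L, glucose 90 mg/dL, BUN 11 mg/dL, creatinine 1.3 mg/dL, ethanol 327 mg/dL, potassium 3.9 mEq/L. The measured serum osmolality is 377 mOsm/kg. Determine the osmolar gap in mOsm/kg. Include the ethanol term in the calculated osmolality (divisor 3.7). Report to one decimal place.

3.7 mOsm/kg

Calculated osmolality = 2·Na + glucose/18 + BUN/2.8 + ethanol/3.7
= 2·138 + 90/18 + 11/2.8 + 327/3.7
= 276 + 5 + 3.93 + 88.38
= 373.31 mOsm/kg ≈ 373.3 mOsm/kg
Osmolar gap = measured − calculated = 377 − 373.3 = 3.7 mOsm/kg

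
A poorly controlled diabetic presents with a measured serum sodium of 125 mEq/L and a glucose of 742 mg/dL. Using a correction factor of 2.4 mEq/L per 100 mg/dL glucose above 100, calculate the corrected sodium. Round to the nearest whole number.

140 mEq/L

Corrected Na = measured Na + 2.4 · (glucose − 100)/100
= 125 + 2.4 · (742 − 100)/100
= 125 + 15.4
= 140.4 mEq/L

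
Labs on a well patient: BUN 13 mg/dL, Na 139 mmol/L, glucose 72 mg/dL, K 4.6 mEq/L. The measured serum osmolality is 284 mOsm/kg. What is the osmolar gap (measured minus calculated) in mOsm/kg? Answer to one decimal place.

Calculated osmolality = 2·Na + glucose/18 + BUN/2.8
= 2·139 + 72/18 + 13/2.8
= 278 + 4 + 4.64
= 286.64 mOsm/kg ≈ 286.6 mOsm/kg
Osmolar gap = measured − calculated = 284 − 286.6 = -2.6 mOsm/kg

-2.6 mOsm/kg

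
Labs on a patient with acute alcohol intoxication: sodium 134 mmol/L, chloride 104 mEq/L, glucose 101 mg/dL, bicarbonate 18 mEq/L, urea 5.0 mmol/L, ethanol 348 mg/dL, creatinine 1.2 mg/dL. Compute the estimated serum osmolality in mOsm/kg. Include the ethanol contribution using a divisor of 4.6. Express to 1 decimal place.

Calculated osmolality = 2·Na + glucose/18 + urea + ethanol/4.6
= 2·134 + 101/18 + 5 + 348/4.6
= 268 + 5.61 + 5 + 75.65
= 354.26 mOsm/kg

354.3 mOsm/kg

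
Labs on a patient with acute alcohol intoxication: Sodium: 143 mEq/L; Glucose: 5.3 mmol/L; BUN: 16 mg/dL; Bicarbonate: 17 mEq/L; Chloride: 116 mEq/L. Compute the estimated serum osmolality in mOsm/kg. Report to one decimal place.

Calculated osmolality = 2·Na + glucose + BUN/2.8
= 2·143 + 5.3 + 16/2.8
= 286 + 5.30 + 5.71
= 297.01 mOsm/kg

297.0 mOsm/kg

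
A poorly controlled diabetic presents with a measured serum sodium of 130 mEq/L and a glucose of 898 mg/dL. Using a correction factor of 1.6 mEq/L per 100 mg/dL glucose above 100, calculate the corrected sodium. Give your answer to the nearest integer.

Corrected Na = measured Na + 1.6 · (glucose − 100)/100
= 130 + 1.6 · (898 − 100)/100
= 130 + 12.8
= 142.8 mEq/L

143 mEq/L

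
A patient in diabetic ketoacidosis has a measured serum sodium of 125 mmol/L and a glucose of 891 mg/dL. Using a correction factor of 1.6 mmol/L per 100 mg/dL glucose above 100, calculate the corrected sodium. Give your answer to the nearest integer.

138 mmol/L

Corrected Na = measured Na + 1.6 · (glucose − 100)/100
= 125 + 1.6 · (891 − 100)/100
= 125 + 12.7
= 137.7 mmol/L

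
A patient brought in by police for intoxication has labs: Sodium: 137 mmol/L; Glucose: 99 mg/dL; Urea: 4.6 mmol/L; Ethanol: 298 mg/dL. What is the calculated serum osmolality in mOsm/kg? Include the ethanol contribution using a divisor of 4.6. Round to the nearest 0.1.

Calculated osmolality = 2·Na + glucose/18 + urea + ethanol/4.6
= 2·137 + 99/18 + 4.6 + 298/4.6
= 274 + 5.50 + 4.60 + 64.78
= 348.88 mOsm/kg

348.9 mOsm/kg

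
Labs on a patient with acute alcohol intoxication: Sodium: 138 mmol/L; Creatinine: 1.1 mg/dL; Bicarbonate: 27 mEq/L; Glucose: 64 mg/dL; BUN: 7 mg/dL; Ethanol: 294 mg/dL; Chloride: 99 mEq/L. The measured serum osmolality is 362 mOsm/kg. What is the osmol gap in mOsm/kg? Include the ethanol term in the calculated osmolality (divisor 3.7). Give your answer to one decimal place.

0.5 mOsm/kg

Calculated osmolality = 2·Na + glucose/18 + BUN/2.8 + ethanol/3.7
= 2·138 + 64/18 + 7/2.8 + 294/3.7
= 276 + 3.56 + 2.50 + 79.46
= 361.52 mOsm/kg ≈ 361.5 mOsm/kg
Osmolar gap = measured − calculated = 362 − 361.5 = 0.5 mOsm/kg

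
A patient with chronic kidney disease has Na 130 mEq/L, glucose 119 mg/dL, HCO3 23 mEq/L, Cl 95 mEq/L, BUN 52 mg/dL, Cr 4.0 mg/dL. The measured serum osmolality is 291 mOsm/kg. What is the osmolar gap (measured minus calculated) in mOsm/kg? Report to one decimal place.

Calculated osmolality = 2·Na + glucose/18 + BUN/2.8
= 2·130 + 119/18 + 52/2.8
= 260 + 6.61 + 18.57
= 285.18 mOsm/kg ≈ 285.2 mOsm/kg
Osmolar gap = measured − calculated = 291 − 285.2 = 5.8 mOsm/kg

5.8 mOsm/kg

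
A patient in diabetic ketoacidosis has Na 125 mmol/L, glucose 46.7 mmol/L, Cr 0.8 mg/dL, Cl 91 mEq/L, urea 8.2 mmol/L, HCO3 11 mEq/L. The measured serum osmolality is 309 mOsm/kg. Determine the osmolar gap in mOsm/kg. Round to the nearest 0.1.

Calculated osmolality = 2·Na + glucose + urea
= 2·125 + 46.7 + 8.2
= 250 + 46.70 + 8.20
= 304.9 mOsm/kg ≈ 304.9 mOsm/kg
Osmolar gap = measured − calculated = 309 − 304.9 = 4.1 mOsm/kg

4.1 mOsm/kg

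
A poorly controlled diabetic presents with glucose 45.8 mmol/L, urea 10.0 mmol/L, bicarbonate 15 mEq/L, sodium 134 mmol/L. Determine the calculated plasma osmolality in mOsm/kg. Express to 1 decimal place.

323.8 mOsm/kg

Calculated osmolality = 2·Na + glucose + urea
= 2·134 + 45.8 + 10
= 268 + 45.80 + 10
= 323.8 mOsm/kg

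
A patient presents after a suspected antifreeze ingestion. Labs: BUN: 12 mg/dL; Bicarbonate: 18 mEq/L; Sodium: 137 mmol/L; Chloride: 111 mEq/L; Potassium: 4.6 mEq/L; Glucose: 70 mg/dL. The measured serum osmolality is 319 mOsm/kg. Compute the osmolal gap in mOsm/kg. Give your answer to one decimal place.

Calculated osmolality = 2·Na + glucose/18 + BUN/2.8
= 2·137 + 70/18 + 12/2.8
= 274 + 3.89 + 4.29
= 282.18 mOsm/kg ≈ 282.2 mOsm/kg
Osmolar gap = measured − calculated = 319 − 282.2 = 36.8 mOsm/kg

36.8 mOsm/kg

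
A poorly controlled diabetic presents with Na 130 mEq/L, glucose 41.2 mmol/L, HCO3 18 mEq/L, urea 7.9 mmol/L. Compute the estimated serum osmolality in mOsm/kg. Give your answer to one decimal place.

Calculated osmolality = 2·Na + glucose + urea
= 2·130 + 41.2 + 7.9
= 260 + 41.20 + 7.90
= 309.1 mOsm/kg

309.1 mOsm/kg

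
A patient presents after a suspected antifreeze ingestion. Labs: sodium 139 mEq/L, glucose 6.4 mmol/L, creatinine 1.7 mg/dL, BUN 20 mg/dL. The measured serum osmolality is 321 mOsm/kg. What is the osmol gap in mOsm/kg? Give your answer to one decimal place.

Calculated osmolality = 2·Na + glucose + BUN/2.8
= 2·139 + 6.4 + 20/2.8
= 278 + 6.40 + 7.14
= 291.54 mOsm/kg ≈ 291.5 mOsm/kg
Osmolar gap = measured − calculated = 321 − 291.5 = 29.5 mOsm/kg

29.5 mOsm/kg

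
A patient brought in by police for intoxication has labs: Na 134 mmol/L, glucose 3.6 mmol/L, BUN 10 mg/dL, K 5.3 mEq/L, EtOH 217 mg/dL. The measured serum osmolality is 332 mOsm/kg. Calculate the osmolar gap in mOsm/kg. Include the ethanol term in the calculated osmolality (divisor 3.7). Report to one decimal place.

Calculated osmolality = 2·Na + glucose + BUN/2.8 + ethanol/3.7
= 2·134 + 3.6 + 10/2.8 + 217/3.7
= 268 + 3.60 + 3.57 + 58.65
= 333.82 mOsm/kg ≈ 333.8 mOsm/kg
Osmolar gap = measured − calculated = 332 − 333.8 = -1.8 mOsm/kg

-1.8 mOsm/kg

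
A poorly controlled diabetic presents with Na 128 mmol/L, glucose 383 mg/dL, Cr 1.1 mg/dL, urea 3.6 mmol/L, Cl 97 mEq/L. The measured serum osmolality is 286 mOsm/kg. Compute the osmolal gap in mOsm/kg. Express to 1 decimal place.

Calculated osmolality = 2·Na + glucose/18 + urea
= 2·128 + 383/18 + 3.6
= 256 + 21.28 + 3.60
= 280.88 mOsm/kg ≈ 280.9 mOsm/kg
Osmolar gap = measured − calculated = 286 − 280.9 = 5.1 mOsm/kg

5.1 mOsm/kg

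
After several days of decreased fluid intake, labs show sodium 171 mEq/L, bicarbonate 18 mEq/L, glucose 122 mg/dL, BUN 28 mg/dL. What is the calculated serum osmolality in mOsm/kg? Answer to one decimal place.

Calculated osmolality = 2·Na + glucose/18 + BUN/2.8
= 2·171 + 122/18 + 28/2.8
= 342 + 6.78 + 10
= 358.78 mOsm/kg

358.8 mOsm/kg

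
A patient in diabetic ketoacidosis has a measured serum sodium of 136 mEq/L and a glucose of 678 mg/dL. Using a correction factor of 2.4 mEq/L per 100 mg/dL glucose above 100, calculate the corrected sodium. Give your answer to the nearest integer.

150 mEq/L

Corrected Na = measured Na + 2.4 · (glucose − 100)/100
= 136 + 2.4 · (678 − 100)/100
= 136 + 13.9
= 149.9 mEq/L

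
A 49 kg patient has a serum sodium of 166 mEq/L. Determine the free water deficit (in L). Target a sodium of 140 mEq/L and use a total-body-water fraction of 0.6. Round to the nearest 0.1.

TBW = 0.6 · 49 = 29.4 L
Free water deficit = TBW · (Na/140 − 1)
= 29.4 · (166/140 − 1)
= 29.4 · 0.1857
= 5.46 L

5.5 L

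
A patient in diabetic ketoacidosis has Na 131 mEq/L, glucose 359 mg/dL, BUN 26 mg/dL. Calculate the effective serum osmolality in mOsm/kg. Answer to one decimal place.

Effective osmolality excludes urea (freely permeant across cell membranes):
2·Na + glucose/18
= 2·131 + 359/18
= 262 + 19.94
= 281.94 mOsm/kg

281.9 mOsm/kg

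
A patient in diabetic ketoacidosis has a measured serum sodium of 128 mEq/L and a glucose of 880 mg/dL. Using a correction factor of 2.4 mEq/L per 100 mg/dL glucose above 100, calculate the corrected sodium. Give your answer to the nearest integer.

Corrected Na = measured Na + 2.4 · (glucose − 100)/100
= 128 + 2.4 · (880 − 100)/100
= 128 + 18.7
= 146.7 mEq/L

147 mEq/L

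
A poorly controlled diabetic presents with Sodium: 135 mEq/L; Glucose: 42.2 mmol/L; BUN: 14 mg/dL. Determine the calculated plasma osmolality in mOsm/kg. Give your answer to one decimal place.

Calculated osmolality = 2·Na + glucose + BUN/2.8
= 2·135 + 42.2 + 14/2.8
= 270 + 42.20 + 5
= 317.2 mOsm/kg

317.2 mOsm/kg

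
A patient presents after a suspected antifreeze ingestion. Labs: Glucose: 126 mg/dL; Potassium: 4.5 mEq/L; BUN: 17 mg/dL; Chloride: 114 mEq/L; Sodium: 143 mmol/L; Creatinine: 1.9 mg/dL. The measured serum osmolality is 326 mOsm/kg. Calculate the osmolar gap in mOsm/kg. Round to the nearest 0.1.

26.9 mOsm/kg

Calculated osmolality = 2·Na + glucose/18 + BUN/2.8
= 2·143 + 126/18 + 17/2.8
= 286 + 7 + 6.07
= 299.07 mOsm/kg ≈ 299.1 mOsm/kg
Osmolar gap = measured − calculated = 326 − 299.1 = 26.9 mOsm/kg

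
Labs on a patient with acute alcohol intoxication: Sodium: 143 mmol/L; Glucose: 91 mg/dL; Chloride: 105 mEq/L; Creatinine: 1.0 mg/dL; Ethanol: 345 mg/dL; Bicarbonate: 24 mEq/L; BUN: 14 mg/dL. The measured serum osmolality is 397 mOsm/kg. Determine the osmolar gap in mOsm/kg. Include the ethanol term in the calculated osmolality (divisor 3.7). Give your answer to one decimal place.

7.7 mOsm/kg

Calculated osmolality = 2·Na + glucose/18 + BUN/2.8 + ethanol/3.7
= 2·143 + 91/18 + 14/2.8 + 345/3.7
= 286 + 5.06 + 5 + 93.24
= 389.3 mOsm/kg ≈ 389.3 mOsm/kg
Osmolar gap = measured − calculated = 397 − 389.3 = 7.7 mOsm/kg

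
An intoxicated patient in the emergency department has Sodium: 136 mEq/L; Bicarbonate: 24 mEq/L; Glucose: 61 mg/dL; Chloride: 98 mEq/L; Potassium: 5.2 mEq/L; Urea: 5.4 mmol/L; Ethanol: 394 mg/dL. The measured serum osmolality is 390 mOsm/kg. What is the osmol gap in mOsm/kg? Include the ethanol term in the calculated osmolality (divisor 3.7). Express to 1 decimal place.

2.7 mOsm/kg

Calculated osmolality = 2·Na + glucose/18 + urea + ethanol/3.7
= 2·136 + 61/18 + 5.4 + 394/3.7
= 272 + 3.39 + 5.40 + 106.49
= 387.28 mOsm/kg ≈ 387.3 mOsm/kg
Osmolar gap = measured − calculated = 390 − 387.3 = 2.7 mOsm/kg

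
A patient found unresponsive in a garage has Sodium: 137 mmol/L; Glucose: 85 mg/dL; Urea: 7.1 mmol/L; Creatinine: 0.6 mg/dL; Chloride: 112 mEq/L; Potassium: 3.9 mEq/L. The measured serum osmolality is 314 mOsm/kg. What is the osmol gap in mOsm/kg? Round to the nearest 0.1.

28.2 mOsm/kg

Calculated osmolality = 2·Na + glucose/18 + urea
= 2·137 + 85/18 + 7.1
= 274 + 4.72 + 7.10
= 285.82 mOsm/kg ≈ 285.8 mOsm/kg
Osmolar gap = measured − calculated = 314 − 285.8 = 28.2 mOsm/kg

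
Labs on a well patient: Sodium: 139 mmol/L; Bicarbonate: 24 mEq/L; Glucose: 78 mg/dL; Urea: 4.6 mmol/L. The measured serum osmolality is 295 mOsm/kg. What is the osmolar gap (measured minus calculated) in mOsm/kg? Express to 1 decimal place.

Calculated osmolality = 2·Na + glucose/18 + urea
= 2·139 + 78/18 + 4.6
= 278 + 4.33 + 4.60
= 286.93 mOsm/kg ≈ 286.9 mOsm/kg
Osmolar gap = measured − calculated = 295 − 286.9 = 8.1 mOsm/kg

8.1 mOsm/kg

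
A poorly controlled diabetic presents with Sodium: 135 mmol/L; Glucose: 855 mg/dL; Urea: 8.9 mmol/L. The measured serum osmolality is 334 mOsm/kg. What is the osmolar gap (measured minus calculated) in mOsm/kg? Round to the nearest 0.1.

Calculated osmolality = 2·Na + glucose/18 + urea
= 2·135 + 855/18 + 8.9
= 270 + 47.50 + 8.90
= 326.4 mOsm/kg ≈ 326.4 mOsm/kg
Osmolar gap = measured − calculated = 334 − 326.4 = 7.6 mOsm/kg

7.6 mOsm/kg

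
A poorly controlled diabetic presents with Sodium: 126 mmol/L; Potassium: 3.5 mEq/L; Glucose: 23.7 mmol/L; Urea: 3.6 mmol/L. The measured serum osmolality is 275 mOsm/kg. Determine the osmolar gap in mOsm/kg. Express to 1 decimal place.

Calculated osmolality = 2·Na + glucose + urea
= 2·126 + 23.7 + 3.6
= 252 + 23.70 + 3.60
= 279.3 mOsm/kg ≈ 279.3 mOsm/kg
Osmolar gap = measured − calculated = 275 − 279.3 = -4.3 mOsm/kg

-4.3 mOsm/kg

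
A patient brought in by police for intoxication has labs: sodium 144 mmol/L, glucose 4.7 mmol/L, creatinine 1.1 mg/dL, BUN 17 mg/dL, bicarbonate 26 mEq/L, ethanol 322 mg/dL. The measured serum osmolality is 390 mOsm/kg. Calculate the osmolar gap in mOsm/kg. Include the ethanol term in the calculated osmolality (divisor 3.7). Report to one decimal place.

Calculated osmolality = 2·Na + glucose + BUN/2.8 + ethanol/3.7
= 2·144 + 4.7 + 17/2.8 + 322/3.7
= 288 + 4.70 + 6.07 + 87.03
= 385.8 mOsm/kg ≈ 385.8 mOsm/kg
Osmolar gap = measured − calculated = 390 − 385.8 = 4.2 mOsm/kg

4.2 mOsm/kg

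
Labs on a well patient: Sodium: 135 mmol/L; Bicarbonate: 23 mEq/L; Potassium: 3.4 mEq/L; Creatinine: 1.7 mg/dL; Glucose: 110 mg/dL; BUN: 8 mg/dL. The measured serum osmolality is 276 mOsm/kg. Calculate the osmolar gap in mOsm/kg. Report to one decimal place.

-3.0 mOsm/kg

Calculated osmolality = 2·Na + glucose/18 + BUN/2.8
= 2·135 + 110/18 + 8/2.8
= 270 + 6.11 + 2.86
= 278.97 mOsm/kg ≈ 279.0 mOsm/kg
Osmolar gap = measured − calculated = 276 − 279.0 = -3.0 mOsm/kg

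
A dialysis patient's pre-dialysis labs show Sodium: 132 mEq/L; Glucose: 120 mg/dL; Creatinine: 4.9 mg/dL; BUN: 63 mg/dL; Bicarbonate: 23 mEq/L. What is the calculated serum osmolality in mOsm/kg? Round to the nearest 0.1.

Calculated osmolality = 2·Na + glucose/18 + BUN/2.8
= 2·132 + 120/18 + 63/2.8
= 264 + 6.67 + 22.50
= 293.17 mOsm/kg

293.2 mOsm/kg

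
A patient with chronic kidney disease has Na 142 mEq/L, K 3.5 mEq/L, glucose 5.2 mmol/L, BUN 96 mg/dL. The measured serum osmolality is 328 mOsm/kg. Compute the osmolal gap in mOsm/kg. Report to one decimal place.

4.5 mOsm/kg

Calculated osmolality = 2·Na + glucose + BUN/2.8
= 2·142 + 5.2 + 96/2.8
= 284 + 5.20 + 34.29
= 323.49 mOsm/kg ≈ 323.5 mOsm/kg
Osmolar gap = measured − calculated = 328 − 323.5 = 4.5 mOsm/kg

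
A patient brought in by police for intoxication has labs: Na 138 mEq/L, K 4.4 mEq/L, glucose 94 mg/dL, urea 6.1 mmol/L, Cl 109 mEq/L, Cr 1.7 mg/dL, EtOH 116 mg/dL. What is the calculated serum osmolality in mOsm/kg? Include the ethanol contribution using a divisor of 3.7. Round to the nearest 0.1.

Calculated osmolality = 2·Na + glucose/18 + urea + ethanol/3.7
= 2·138 + 94/18 + 6.1 + 116/3.7
= 276 + 5.22 + 6.10 + 31.35
= 318.67 mOsm/kg

318.7 mOsm/kg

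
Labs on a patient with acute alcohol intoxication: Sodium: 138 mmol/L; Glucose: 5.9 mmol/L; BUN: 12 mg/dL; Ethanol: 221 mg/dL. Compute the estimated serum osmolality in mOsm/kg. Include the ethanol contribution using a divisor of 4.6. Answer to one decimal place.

Calculated osmolality = 2·Na + glucose + BUN/2.8 + ethanol/4.6
= 2·138 + 5.9 + 12/2.8 + 221/4.6
= 276 + 5.90 + 4.29 + 48.04
= 334.23 mOsm/kg

334.2 mOsm/kg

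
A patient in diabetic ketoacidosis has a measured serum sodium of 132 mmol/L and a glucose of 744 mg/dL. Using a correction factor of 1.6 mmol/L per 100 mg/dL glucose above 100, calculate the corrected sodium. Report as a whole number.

Corrected Na = measured Na + 1.6 · (glucose − 100)/100
= 132 + 1.6 · (744 − 100)/100
= 132 + 10.3
= 142.3 mmol/L

142 mmol/L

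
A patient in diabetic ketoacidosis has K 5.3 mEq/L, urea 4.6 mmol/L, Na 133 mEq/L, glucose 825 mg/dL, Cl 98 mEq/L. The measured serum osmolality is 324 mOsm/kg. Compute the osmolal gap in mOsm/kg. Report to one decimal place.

Calculated osmolality = 2·Na + glucose/18 + urea
= 2·133 + 825/18 + 4.6
= 266 + 45.83 + 4.60
= 316.43 mOsm/kg ≈ 316.4 mOsm/kg
Osmolar gap = measured − calculated = 324 − 316.4 = 7.6 mOsm/kg

7.6 mOsm/kg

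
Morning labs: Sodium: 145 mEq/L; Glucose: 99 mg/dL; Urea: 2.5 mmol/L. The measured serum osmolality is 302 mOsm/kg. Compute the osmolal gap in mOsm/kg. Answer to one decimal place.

Calculated osmolality = 2·Na + glucose/18 + urea
= 2·145 + 99/18 + 2.5
= 290 + 5.50 + 2.50
= 298 mOsm/kg ≈ 298.0 mOsm/kg
Osmolar gap = measured − calculated = 302 − 298.0 = 4.0 mOsm/kg

4.0 mOsm/kg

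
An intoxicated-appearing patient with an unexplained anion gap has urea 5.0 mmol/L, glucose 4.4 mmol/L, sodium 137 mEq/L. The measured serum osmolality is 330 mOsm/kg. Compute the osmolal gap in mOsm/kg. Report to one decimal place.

Calculated osmolality = 2·Na + glucose + urea
= 2·137 + 4.4 + 5
= 274 + 4.40 + 5
= 283.4 mOsm/kg ≈ 283.4 mOsm/kg
Osmolar gap = measured − calculated = 330 − 283.4 = 46.6 mOsm/kg

46.6 mOsm/kg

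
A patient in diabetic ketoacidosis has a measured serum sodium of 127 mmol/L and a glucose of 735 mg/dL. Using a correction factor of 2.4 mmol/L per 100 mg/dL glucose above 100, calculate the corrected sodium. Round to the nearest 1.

Corrected Na = measured Na + 2.4 · (glucose − 100)/100
= 127 + 2.4 · (735 − 100)/100
= 127 + 15.2
= 142.2 mmol/L

142 mmol/L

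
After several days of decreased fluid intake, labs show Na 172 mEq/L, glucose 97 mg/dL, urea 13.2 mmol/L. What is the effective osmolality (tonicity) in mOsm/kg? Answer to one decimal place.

Effective osmolality excludes urea (freely permeant across cell membranes):
2·Na + glucose/18
= 2·172 + 97/18
= 344 + 5.39
= 349.39 mOsm/kg

349.4 mOsm/kg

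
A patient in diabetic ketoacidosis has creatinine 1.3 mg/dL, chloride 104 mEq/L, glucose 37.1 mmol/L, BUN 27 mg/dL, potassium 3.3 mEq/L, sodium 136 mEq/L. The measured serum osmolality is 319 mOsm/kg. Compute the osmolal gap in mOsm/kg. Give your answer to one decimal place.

0.3 mOsm/kg

Calculated osmolality = 2·Na + glucose + BUN/2.8
= 2·136 + 37.1 + 27/2.8
= 272 + 37.10 + 9.64
= 318.74 mOsm/kg ≈ 318.7 mOsm/kg
Osmolar gap = measured − calculated = 319 − 318.7 = 0.3 mOsm/kg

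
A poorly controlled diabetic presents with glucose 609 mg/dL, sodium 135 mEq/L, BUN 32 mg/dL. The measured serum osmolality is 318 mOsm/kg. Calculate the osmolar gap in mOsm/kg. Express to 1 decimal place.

2.7 mOsm/kg

Calculated osmolality = 2·Na + glucose/18 + BUN/2.8
= 2·135 + 609/18 + 32/2.8
= 270 + 33.83 + 11.43
= 315.26 mOsm/kg ≈ 315.3 mOsm/kg
Osmolar gap = measured − calculated = 318 − 315.3 = 2.7 mOsm/kg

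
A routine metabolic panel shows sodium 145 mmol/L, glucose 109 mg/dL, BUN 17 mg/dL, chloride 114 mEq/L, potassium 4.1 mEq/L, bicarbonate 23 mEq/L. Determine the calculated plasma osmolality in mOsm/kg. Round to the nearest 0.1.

Calculated osmolality = 2·Na + glucose/18 + BUN/2.8
= 2·145 + 109/18 + 17/2.8
= 290 + 6.06 + 6.07
= 302.13 mOsm/kg

302.1 mOsm/kg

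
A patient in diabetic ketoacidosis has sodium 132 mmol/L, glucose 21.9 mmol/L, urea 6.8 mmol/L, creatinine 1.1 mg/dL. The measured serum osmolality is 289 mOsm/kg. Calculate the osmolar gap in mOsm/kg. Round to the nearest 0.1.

-3.7 mOsm/kg

Calculated osmolality = 2·Na + glucose + urea
= 2·132 + 21.9 + 6.8
= 264 + 21.90 + 6.80
= 292.7 mOsm/kg ≈ 292.7 mOsm/kg
Osmolar gap = measured − calculated = 289 − 292.7 = -3.7 mOsm/kg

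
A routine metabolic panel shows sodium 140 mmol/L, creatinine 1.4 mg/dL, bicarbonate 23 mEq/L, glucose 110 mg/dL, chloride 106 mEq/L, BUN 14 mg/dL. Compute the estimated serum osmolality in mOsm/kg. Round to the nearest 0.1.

291.1 mOsm/kg

Calculated osmolality = 2·Na + glucose/18 + BUN/2.8
= 2·140 + 110/18 + 14/2.8
= 280 + 6.11 + 5
= 291.11 mOsm/kg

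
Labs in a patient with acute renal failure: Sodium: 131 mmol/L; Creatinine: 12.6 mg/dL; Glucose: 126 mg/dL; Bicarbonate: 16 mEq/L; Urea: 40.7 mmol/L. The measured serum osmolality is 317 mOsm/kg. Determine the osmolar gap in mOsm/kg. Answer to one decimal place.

Calculated osmolality = 2·Na + glucose/18 + urea
= 2·131 + 126/18 + 40.7
= 262 + 7 + 40.70
= 309.7 mOsm/kg ≈ 309.7 mOsm/kg
Osmolar gap = measured − calculated = 317 − 309.7 = 7.3 mOsm/kg

7.3 mOsm/kg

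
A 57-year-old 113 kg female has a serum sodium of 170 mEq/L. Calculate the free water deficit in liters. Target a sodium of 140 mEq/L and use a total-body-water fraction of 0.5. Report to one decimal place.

12.1 L

TBW = 0.5 · 113 = 56.5 L
Free water deficit = TBW · (Na/140 − 1)
= 56.5 · (170/140 − 1)
= 56.5 · 0.2143
= 12.11 L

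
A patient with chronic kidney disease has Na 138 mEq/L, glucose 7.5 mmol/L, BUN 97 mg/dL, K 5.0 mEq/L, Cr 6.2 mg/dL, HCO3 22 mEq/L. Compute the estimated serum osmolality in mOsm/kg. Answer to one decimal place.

Calculated osmolality = 2·Na + glucose + BUN/2.8
= 2·138 + 7.5 + 97/2.8
= 276 + 7.50 + 34.64
= 318.14 mOsm/kg

318.1 mOsm/kg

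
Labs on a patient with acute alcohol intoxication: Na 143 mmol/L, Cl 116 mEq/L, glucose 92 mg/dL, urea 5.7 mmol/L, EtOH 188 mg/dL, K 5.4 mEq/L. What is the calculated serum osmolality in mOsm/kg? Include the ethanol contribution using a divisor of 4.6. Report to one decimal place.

337.7 mOsm/kg

Calculated osmolality = 2·Na + glucose/18 + urea + ethanol/4.6
= 2·143 + 92/18 + 5.7 + 188/4.6
= 286 + 5.11 + 5.70 + 40.87
= 337.68 mOsm/kg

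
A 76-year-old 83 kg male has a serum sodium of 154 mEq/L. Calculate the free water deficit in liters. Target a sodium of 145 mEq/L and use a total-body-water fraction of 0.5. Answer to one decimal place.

TBW = 0.5 · 83 = 41.5 L
Free water deficit = TBW · (Na/145 − 1)
= 41.5 · (154/145 − 1)
= 41.5 · 0.0621
= 2.58 L

2.6 L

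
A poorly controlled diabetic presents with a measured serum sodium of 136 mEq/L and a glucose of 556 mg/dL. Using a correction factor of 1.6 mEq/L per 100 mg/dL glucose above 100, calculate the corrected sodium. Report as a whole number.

143 mEq/L

Corrected Na = measured Na + 1.6 · (glucose − 100)/100
= 136 + 1.6 · (556 − 100)/100
= 136 + 7.3
= 143.3 mEq/L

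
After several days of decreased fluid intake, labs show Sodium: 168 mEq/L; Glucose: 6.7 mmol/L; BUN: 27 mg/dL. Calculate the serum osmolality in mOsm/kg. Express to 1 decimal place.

352.3 mOsm/kg

Calculated osmolality = 2·Na + glucose + BUN/2.8
= 2·168 + 6.7 + 27/2.8
= 336 + 6.70 + 9.64
= 352.34 mOsm/kg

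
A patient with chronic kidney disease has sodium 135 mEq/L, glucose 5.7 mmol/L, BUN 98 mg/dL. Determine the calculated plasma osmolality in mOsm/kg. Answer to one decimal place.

Calculated osmolality = 2·Na + glucose + BUN/2.8
= 2·135 + 5.7 + 98/2.8
= 270 + 5.70 + 35
= 310.7 mOsm/kg

310.7 mOsm/kg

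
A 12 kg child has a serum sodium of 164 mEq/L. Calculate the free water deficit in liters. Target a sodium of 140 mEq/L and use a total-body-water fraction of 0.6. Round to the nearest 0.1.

1.2 L

TBW = 0.6 · 12 = 7.2 L
Free water deficit = TBW · (Na/140 − 1)
= 7.2 · (164/140 − 1)
= 7.2 · 0.1714
= 1.23 L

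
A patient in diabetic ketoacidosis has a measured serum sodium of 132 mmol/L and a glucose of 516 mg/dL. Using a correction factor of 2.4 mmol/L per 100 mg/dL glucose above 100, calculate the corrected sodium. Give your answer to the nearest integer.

Corrected Na = measured Na + 2.4 · (glucose − 100)/100
= 132 + 2.4 · (516 − 100)/100
= 132 + 10
= 142 mmol/L

142 mmol/L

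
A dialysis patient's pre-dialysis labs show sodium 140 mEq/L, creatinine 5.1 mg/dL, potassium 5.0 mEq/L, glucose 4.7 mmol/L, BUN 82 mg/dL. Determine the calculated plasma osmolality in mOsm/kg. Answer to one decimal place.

Calculated osmolality = 2·Na + glucose + BUN/2.8
= 2·140 + 4.7 + 82/2.8
= 280 + 4.70 + 29.29
= 313.99 mOsm/kg

314.0 mOsm/kg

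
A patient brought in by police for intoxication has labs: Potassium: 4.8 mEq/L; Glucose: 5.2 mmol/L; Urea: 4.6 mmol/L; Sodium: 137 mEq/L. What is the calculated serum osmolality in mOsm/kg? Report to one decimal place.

Calculated osmolality = 2·Na + glucose + urea
= 2·137 + 5.2 + 4.6
= 274 + 5.20 + 4.60
= 283.8 mOsm/kg

283.8 mOsm/kg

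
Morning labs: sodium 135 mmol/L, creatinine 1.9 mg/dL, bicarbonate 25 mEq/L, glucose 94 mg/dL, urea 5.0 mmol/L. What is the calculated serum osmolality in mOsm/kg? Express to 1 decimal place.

Calculated osmolality = 2·Na + glucose/18 + urea
= 2·135 + 94/18 + 5
= 270 + 5.22 + 5
= 280.22 mOsm/kg

280.2 mOsm/kg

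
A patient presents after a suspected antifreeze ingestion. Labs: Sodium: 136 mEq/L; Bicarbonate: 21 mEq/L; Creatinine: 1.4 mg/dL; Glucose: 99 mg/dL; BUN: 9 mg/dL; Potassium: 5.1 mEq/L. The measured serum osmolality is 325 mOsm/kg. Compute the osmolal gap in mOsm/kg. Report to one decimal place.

44.3 mOsm/kg

Calculated osmolality = 2·Na + glucose/18 + BUN/2.8
= 2·136 + 99/18 + 9/2.8
= 272 + 5.50 + 3.21
= 280.71 mOsm/kg ≈ 280.7 mOsm/kg
Osmolar gap = measured − calculated = 325 − 280.7 = 44.3 mOsm/kg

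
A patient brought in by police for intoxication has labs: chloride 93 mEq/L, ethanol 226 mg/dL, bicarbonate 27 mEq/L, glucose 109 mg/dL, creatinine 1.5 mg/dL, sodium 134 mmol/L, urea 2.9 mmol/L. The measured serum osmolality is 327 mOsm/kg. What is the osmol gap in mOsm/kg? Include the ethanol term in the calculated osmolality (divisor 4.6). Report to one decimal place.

Calculated osmolality = 2·Na + glucose/18 + urea + ethanol/4.6
= 2·134 + 109/18 + 2.9 + 226/4.6
= 268 + 6.06 + 2.90 + 49.13
= 326.09 mOsm/kg ≈ 326.1 mOsm/kg
Osmolar gap = measured − calculated = 327 − 326.1 = 0.9 mOsm/kg

0.9 mOsm/kg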